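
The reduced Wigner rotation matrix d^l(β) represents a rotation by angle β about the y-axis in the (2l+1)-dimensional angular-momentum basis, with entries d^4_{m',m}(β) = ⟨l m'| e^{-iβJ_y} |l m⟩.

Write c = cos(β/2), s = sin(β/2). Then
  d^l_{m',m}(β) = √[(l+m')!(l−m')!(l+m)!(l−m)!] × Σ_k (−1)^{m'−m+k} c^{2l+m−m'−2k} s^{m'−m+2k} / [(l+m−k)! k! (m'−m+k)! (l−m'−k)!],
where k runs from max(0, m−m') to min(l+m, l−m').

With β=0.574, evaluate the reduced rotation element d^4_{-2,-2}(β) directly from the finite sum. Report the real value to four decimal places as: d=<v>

d^4_{-2,-2}(β=0.574) via Wigner's sum:
With c≡cos(β/2)=0.959097 and s≡sin(β/2)=0.283076, N=[2·720·2·720]^{1/2}=1440.000000
The bounds max(0,m−m')=0 and min(l+m,l−m')=2 give 3 terms
  k=0: (−1)^0·1440.0000/(1440)·0.9591^8·0.2831^0 = +0.715981
  k=1: (−1)^1·1440.0000/(120)·0.9591^6·0.2831^2 = -0.748453
  k=2: (−1)^2·1440.0000/(96)·0.9591^4·0.2831^4 = +0.081500
d^4_{-2,-2}(0.574) = +0.715981 -0.748453 +0.081500 = +0.049028

d=0.0490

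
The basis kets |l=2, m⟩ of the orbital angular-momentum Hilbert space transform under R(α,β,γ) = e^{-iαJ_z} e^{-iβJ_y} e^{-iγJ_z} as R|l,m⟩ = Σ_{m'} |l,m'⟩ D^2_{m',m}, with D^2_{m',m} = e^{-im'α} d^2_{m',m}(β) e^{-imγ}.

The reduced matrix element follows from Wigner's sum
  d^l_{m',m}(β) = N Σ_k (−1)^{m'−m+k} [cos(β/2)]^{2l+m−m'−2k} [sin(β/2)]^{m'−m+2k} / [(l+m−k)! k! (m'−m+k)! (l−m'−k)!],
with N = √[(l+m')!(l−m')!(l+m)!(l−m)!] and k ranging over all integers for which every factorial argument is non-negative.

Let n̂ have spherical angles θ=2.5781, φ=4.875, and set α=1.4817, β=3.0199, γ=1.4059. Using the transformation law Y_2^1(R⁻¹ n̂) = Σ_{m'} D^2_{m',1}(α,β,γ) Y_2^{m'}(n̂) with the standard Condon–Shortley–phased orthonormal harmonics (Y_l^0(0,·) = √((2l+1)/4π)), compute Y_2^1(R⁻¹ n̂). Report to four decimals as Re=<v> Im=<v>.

Re=0.0180 Im=0.3776

Need the full column D^2_{m',1} for m'=−2..2 at α=1.4817, β=3.0199, γ=1.4059.
cos(β/2)=0.060809, sin(β/2)=0.998149
d^2_{-2,1}: single k=3 term ⇒ +0.120944;  D = +0.001608+0.120933i
d^2_{-1,1}: k∈[2..3] ⇒ +0.011052 -0.992618 = -0.981566;  D = -0.978748-0.074331i
d^2_{0,1}: k∈[1..2] ⇒ +0.000550 -0.148125 = -0.147575;  D = -0.024225+0.145574i
d^2_{1,1}: k∈[0..1] ⇒ +0.000014 -0.011052 = -0.011038;  D = +0.010684+0.002774i
d^2_{2,1}: single k=0 term ⇒ -0.000449;  D = +0.000151-0.000423i
Y_2^{m'}(θ=2.5781,φ=4.875) and Σ D·Y over m':
  (+0.0016+0.1209i)·(-0.1044+0.0352i)  (-0.9787-0.0743i)·(-0.0565-0.3443i)  (-0.0242+0.1456i)·(+0.3608+0.0000i)  (+0.0107+0.0028i)·(+0.0565-0.3443i)  (+0.0002-0.0004i)·(-0.1044-0.0352i)
Y_2^1(R⁻¹ n̂) = +0.018049+0.377605i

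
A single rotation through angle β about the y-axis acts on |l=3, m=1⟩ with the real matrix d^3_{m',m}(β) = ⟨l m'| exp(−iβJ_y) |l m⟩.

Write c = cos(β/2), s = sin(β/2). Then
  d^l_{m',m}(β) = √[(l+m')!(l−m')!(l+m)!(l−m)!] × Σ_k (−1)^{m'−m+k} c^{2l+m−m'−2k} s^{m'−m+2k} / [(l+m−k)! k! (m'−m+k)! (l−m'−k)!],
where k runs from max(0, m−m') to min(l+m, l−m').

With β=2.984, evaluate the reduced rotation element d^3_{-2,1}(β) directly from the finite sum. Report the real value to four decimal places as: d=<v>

d^3_{-2,1}(β=2.984) via Wigner's sum:
Half-angle: c=0.078715, s=0.996897. N=√(1·120·24·2)=75.894664
k: max(0,(1)−(-2))=3 … min(3+(1),3−(-2))=4
  k=3: (−1)^0·75.8947/(12)·0.0787^3·0.9969^3 = +0.003056
  k=4: (−1)^1·75.8947/(24)·0.0787^1·0.9969^5 = -0.245080
d^3_{-2,1}(2.984) = +0.003056 -0.245080 = -0.242024

d=-0.2420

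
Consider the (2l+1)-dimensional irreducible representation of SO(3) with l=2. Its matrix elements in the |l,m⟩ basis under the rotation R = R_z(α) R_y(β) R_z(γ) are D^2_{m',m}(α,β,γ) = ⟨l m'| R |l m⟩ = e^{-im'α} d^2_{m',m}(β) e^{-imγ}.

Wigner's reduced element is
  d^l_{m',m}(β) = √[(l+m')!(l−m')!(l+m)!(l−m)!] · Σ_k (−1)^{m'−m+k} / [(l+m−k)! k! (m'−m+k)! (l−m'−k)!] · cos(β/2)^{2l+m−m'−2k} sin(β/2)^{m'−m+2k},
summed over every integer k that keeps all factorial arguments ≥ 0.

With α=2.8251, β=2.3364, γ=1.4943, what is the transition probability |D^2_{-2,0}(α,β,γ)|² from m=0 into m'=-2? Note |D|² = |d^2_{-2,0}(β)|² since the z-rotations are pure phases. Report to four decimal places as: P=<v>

Split into d^2_{-2,0}(β=2.3364) × two z-phases.
c=cos(2.3364/2)=0.391808, s=sin(2.3364/2)=0.920047; N=√[1·24·2·2]=9.797959
Admissible k: 2..2 (factorial args all ≥0)
  k=2: (−1)^0·9.7980/(4)·0.3918^2·0.9200^2 = +0.318305
d^2_{-2,0}(2.3364) = +0.318305
|D^2_{-2,0}|² = |d^2_{-2,0}(β)|² = (+0.318305)² = 0.101318 (the z-rotation phases have unit modulus)

P=0.1013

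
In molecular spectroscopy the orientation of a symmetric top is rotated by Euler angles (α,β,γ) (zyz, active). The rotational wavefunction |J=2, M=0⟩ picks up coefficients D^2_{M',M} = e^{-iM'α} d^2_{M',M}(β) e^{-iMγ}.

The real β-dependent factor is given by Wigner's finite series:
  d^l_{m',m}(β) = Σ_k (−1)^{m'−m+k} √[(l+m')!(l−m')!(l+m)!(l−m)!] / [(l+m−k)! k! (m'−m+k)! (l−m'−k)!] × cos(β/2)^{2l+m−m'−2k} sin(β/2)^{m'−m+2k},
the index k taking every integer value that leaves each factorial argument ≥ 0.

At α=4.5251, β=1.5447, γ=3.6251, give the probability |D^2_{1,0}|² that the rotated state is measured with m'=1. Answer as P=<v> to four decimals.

P=0.0010

First d^2_{1,0}(β=1.5447), then the phase factors e^{-i(1)α} and e^{-i(0)γ}:
Half-angle: c=0.716273, s=0.697820. N=√(6·1·2·2)=4.898979
k∈{0,1} keeps every argument non-negative
  k=0: (−1)^1·4.8990/(2)·0.7163^3·0.6978^1 = -0.628137
  k=1: (−1)^2·4.8990/(2)·0.7163^1·0.6978^3 = +0.596191
d^2_{1,0}(1.5447) = -0.628137 +0.596191 = -0.031947
|D^2_{1,0}|² = |d^2_{1,0}(β)|² = (-0.031947)² = 0.001021 (the z-rotation phases have unit modulus)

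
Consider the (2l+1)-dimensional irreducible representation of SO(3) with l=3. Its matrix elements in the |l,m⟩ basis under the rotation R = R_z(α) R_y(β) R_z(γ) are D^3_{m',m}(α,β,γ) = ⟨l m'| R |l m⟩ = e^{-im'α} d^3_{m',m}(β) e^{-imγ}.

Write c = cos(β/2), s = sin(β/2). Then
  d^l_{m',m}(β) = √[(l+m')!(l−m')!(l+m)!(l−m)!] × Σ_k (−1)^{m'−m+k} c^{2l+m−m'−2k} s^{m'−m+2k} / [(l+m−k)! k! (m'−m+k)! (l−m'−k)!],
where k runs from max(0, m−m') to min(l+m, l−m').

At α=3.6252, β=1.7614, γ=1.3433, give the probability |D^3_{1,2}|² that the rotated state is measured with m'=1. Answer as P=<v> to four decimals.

P=0.2434

D^3_{1,2}(3.6252,1.7614,1.3433) = e^{-i·1·3.6252}·d^3_{1,2}(1.7614)·e^{-i·2·1.3433}. Compute d first:
Half-angle: c=0.636611, s=0.771185. N=√(24·2·120·1)=75.894664
k: max(0,(2)−(1))=1 … min(3+(2),3−(1))=2
  k=1: (−1)^0·75.8947/(24)·0.6366^5·0.7712^1 = +0.254994
  k=2: (−1)^1·75.8947/(12)·0.6366^3·0.7712^3 = -0.748391
d^3_{1,2}(1.7614) = +0.254994 -0.748391 = -0.493397
|D^3_{1,2}|² = |d^3_{1,2}(β)|² = (-0.493397)² = 0.243440 (the z-rotation phases have unit modulus)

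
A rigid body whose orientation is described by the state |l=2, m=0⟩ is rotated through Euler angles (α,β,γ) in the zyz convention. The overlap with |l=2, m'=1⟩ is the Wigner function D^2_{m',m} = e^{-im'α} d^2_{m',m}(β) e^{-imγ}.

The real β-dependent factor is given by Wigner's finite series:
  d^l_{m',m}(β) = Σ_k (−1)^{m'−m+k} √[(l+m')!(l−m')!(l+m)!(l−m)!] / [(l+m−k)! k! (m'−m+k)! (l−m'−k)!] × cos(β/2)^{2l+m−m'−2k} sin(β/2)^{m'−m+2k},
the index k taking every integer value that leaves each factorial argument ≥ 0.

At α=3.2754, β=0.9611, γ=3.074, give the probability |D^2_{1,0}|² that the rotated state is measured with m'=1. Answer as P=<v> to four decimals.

P=0.3306

Split into d^2_{1,0}(β=0.9611) × two z-phases.
c=cos(0.9611/2)=0.886741, s=sin(0.9611/2)=0.462267; N=√[6·1·2·2]=4.898979
k∈{0,1} keeps every argument non-negative
  k=0: (−1)^1·4.8990/(2)·0.8867^3·0.4623^1 = -0.789512
  k=1: (−1)^2·4.8990/(2)·0.8867^1·0.4623^3 = +0.214561
d^2_{1,0}(0.9611) = -0.789512 +0.214561 = -0.574951
|D^2_{1,0}|² = |d^2_{1,0}(β)|² = (-0.574951)² = 0.330568 (the z-rotation phases have unit modulus)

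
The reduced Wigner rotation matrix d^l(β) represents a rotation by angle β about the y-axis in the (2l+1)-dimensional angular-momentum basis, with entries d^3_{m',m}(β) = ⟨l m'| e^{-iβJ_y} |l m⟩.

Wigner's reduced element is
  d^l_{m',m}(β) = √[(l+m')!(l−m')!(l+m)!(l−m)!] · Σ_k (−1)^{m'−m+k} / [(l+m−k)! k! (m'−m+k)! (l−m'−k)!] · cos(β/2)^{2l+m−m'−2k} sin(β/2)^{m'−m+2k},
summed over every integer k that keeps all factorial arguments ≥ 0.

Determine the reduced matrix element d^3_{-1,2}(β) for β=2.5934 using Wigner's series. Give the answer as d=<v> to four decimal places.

d^3_{-1,2}(β=2.5934) via Wigner's sum:
With c≡cos(β/2)=0.270677 and s≡sin(β/2)=0.962670, N=[2·24·120·1]^{1/2}=75.894664
Admissible k: 3..4 (factorial args all ≥0)
  k=3: (−1)^0·75.8947/(12)·0.2707^3·0.9627^3 = +0.111897
  k=4: (−1)^1·75.8947/(24)·0.2707^1·0.9627^5 = -0.707684
d^3_{-1,2}(2.5934) = +0.111897 -0.707684 = -0.595787

d=-0.5958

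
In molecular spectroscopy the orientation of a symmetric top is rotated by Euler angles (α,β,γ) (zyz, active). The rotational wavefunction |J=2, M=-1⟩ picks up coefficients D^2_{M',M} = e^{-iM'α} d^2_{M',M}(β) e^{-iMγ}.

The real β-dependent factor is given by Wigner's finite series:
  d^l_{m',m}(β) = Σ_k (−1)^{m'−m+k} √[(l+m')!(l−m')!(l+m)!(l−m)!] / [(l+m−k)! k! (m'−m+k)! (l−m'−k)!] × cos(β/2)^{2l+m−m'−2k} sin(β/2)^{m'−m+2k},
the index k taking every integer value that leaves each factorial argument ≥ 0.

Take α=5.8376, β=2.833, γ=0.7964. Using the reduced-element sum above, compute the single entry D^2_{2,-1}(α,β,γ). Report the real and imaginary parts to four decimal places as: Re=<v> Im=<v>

Re=0.0346 Im=-0.2945

D^2_{2,-1}(5.8376,2.833,0.7964) = e^{-i·2·5.8376}·d^2_{2,-1}(2.833)·e^{-i·-1·0.7964}. Compute d first:
With c≡cos(β/2)=0.153685 and s≡sin(β/2)=0.988120, N=[24·1·1·6]^{1/2}=12.000000
k: max(0,(-1)−(2))=0 … min(2+(-1),2−(2))=0
  k=0: (−1)^3·12.0000/(6)·0.1537^1·0.9881^3 = -0.296545
d^2_{2,-1}(2.833) = -0.296545
Phases: e^{-i·(2)·5.8376}=+0.628502+0.777808i, e^{-i·(-1)·0.7964}=+0.699285+0.714843i ⇒ D=+0.034550-0.294525i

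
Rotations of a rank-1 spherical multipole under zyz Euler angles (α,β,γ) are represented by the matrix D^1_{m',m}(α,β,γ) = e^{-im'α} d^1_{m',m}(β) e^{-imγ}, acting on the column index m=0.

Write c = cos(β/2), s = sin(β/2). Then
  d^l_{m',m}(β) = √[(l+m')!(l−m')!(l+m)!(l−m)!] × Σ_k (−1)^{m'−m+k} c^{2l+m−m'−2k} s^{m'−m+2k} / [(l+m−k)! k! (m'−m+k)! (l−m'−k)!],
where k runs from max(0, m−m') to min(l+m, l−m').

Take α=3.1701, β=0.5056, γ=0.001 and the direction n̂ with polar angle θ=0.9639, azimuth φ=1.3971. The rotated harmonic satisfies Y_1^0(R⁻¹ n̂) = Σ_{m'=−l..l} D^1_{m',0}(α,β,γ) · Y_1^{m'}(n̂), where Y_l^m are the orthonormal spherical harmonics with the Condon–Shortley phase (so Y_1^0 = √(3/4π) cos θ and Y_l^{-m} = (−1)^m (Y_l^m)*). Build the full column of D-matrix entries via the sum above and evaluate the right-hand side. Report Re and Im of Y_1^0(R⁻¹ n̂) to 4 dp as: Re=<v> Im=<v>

Re=0.2048 Im=0.0000

Need the full column D^1_{m',0} for m'=−1..1 at α=3.1701, β=0.5056, γ=0.001.
cos(β/2)=0.968216, sin(β/2)=0.250116
d^1_{-1,0}: single k=1 term ⇒ +0.342475;  D = -0.342336-0.009762i
d^1_{0,0}: k∈[0..1] ⇒ +0.937442 -0.062558 = +0.874884;  D = +0.874884+0.000000i
d^1_{1,0}: single k=0 term ⇒ -0.342475;  D = +0.342336-0.009762i
Y_1^{m'}(θ=0.9639,φ=1.3971) and Σ D·Y over m':
  (-0.3423-0.0098i)·(+0.0490-0.2795i)  (+0.8749+0.0000i)·(+0.2787+0.0000i)  (+0.3423-0.0098i)·(-0.0490-0.2795i)
Y_1^0(R⁻¹ n̂) = +0.204757+0.000000i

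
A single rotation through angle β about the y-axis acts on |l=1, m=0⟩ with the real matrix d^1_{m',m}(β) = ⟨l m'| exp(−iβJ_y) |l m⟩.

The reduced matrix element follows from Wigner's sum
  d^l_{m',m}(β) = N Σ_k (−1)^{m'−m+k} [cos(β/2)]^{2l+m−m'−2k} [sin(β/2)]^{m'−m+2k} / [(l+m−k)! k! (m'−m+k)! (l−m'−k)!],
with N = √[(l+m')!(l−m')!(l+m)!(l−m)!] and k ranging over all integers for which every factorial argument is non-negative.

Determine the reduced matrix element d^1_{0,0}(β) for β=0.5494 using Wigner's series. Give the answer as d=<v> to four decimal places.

d^1_{0,0}(β=0.5494) via Wigner's sum:
c=cos(0.5494/2)=0.962507, s=sin(0.5494/2)=0.271258; N=√[1·1·1·1]=1.000000
The bounds max(0,m−m')=0 and min(l+m,l−m')=1 give 2 terms
  k=0: (−1)^0·1.0000/(1)·0.9625^2·0.2713^0 = +0.926419
  k=1: (−1)^1·1.0000/(1)·0.9625^0·0.2713^2 = -0.073581
d^1_{0,0}(0.5494) = +0.926419 -0.073581 = +0.852838

d=0.8528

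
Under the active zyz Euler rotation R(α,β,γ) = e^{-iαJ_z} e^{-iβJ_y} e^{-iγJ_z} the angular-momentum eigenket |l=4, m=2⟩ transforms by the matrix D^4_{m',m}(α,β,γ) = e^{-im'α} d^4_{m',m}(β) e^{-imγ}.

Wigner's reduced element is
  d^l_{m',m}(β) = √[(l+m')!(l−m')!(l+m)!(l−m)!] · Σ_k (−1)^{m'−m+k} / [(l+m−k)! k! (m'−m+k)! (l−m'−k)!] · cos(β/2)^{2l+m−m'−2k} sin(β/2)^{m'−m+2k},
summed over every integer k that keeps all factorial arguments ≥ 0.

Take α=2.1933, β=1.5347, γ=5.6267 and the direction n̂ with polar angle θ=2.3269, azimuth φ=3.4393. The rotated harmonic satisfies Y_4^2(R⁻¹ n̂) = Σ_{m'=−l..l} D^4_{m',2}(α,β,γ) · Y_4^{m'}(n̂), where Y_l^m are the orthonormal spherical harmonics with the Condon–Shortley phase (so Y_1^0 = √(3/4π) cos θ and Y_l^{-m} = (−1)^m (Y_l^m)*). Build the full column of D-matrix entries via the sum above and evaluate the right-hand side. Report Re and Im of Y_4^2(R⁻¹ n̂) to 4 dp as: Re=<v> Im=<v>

Need the full column D^4_{m',2} for m'=−4..4 at α=2.1933, β=1.5347, γ=5.6267.
cos(β/2)=0.719753, sin(β/2)=0.694230
d^4_{-4,2}: single k=6 term ⇒ +0.306879;  D = -0.242170-0.188490i
d^4_{-3,2}: k∈[5..6] ⇒ +0.674922 -0.209302 = +0.465620;  D = -0.018103+0.465268i
d^4_{-2,2}: k∈[4..6] ⇒ +0.935060 -0.695936 +0.053955 = +0.293078;  D = +0.244566-0.161499i
d^4_{-1,2}: k∈[3..5] ⇒ +0.913993 -1.275482 +0.237326 = -0.124164;  D = +0.115998+0.044283i
d^4_{0,2}: k∈[2..4] ⇒ +0.635666 -1.577023 +0.550186 = -0.391171;  D = -0.099740-0.378241i
d^4_{1,2}: k∈[1..3] ⇒ +0.294730 -1.370990 +0.850322 = -0.225938;  D = -0.143899+0.174187i
d^4_{2,2}: k∈[0..2] ⇒ +0.072022 -0.804061 +0.935060 = +0.203021;  D = -0.202552-0.013787i
d^4_{3,2}: k∈[0..1] ⇒ -0.259927 +0.725459 = +0.465532;  D = +0.245127+0.395769i
d^4_{4,2}: single k=0 term ⇒ +0.354558;  D = +0.136028-0.327425i
Y_4^{m'}(θ=2.3269,φ=3.4393) and Σ D·Y over m':
  (-0.2422-0.1885i)·(+0.0460-0.1151i)  (-0.0181+0.4653i)·(+0.2073-0.2576i)  (+0.2446-0.1615i)·(+0.3364-0.2279i)  (+0.1160+0.0443i)·(+0.0666-0.0204i)  (-0.0997-0.3782i)·(-0.3561+0.0000i)  (-0.1439+0.1742i)·(-0.0666-0.0204i)  (-0.2026-0.0138i)·(+0.3364+0.2279i)  (+0.2451+0.3958i)·(-0.2073-0.2576i)  (+0.1360-0.3274i)·(+0.0460+0.1151i)
Y_4^2(R⁻¹ n̂) = +0.216114-0.058510i

Re=0.2161 Im=-0.0585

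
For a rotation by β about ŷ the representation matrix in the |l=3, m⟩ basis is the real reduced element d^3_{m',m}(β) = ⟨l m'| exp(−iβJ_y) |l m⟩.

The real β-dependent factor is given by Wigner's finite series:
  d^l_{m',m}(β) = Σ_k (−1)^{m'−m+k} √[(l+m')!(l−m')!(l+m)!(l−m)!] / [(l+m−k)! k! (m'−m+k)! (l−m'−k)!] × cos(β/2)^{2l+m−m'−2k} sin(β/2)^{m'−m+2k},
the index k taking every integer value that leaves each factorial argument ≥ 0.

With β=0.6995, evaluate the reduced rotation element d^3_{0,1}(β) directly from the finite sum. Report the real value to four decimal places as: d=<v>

d=0.5373

d^3_{0,1}(β=0.6995) via Wigner's sum:
c=cos(0.6995/2)=0.939458, s=sin(0.6995/2)=0.342663; N=√[6·6·24·2]=41.569219
k∈{1,2,3} keeps every argument non-negative
  k=1: (−1)^0·41.5692/(12)·0.9395^5·0.3427^1 = +0.868651
  k=2: (−1)^1·41.5692/(4)·0.9395^3·0.3427^3 = -0.346694
  k=3: (−1)^2·41.5692/(12)·0.9395^1·0.3427^5 = +0.015375
d^3_{0,1}(0.6995) = +0.868651 -0.346694 +0.015375 = +0.537332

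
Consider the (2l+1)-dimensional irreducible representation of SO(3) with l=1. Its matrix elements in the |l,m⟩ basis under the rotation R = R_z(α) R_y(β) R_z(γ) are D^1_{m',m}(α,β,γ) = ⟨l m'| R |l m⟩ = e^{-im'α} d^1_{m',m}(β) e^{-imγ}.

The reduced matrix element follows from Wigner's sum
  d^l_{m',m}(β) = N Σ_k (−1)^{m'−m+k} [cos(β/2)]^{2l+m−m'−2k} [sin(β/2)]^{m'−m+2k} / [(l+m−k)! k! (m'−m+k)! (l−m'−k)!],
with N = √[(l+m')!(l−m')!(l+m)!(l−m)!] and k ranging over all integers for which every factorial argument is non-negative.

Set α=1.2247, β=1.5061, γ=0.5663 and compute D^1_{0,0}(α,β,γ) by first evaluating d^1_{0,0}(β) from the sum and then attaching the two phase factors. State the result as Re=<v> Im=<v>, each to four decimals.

Re=0.0647 Im=0.0000

First d^1_{0,0}(β=1.5061), then the phase factors e^{-i(0)α} and e^{-i(0)γ}:
c=cos(1.5061/2)=0.729606, s=sin(1.5061/2)=0.683867; N=√[1·1·1·1]=1.000000
The bounds max(0,m−m')=0 and min(l+m,l−m')=1 give 2 terms
  k=0: (−1)^0·1.0000/(1)·0.7296^2·0.6839^0 = +0.532326
  k=1: (−1)^1·1.0000/(1)·0.7296^0·0.6839^2 = -0.467674
d^1_{0,0}(1.5061) = +0.532326 -0.467674 = +0.064651
Attach z-rotation phases: D = e^{-i(0)(1.2247)}·(+0.064651)·e^{-i(0)(0.5663)} = +0.064651+0.000000i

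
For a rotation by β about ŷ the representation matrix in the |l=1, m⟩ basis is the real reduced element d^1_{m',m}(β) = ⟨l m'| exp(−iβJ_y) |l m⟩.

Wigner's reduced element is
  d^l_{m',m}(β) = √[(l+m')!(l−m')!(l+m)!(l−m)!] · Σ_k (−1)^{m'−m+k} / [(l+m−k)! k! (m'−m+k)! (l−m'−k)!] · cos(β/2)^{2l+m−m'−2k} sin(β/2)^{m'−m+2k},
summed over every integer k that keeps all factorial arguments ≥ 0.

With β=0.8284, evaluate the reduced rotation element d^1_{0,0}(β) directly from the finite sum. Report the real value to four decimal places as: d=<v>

d^1_{0,0}(β=0.8284) via Wigner's sum:
With c≡cos(β/2)=0.915439 and s≡sin(β/2)=0.402458, N=[1·1·1·1]^{1/2}=1.000000
Admissible k: 0..1 (factorial args all ≥0)
  k=0: (−1)^0·1.0000/(1)·0.9154^2·0.4025^0 = +0.838028
  k=1: (−1)^1·1.0000/(1)·0.9154^0·0.4025^2 = -0.161972
d^1_{0,0}(0.8284) = +0.838028 -0.161972 = +0.676056

d=0.6761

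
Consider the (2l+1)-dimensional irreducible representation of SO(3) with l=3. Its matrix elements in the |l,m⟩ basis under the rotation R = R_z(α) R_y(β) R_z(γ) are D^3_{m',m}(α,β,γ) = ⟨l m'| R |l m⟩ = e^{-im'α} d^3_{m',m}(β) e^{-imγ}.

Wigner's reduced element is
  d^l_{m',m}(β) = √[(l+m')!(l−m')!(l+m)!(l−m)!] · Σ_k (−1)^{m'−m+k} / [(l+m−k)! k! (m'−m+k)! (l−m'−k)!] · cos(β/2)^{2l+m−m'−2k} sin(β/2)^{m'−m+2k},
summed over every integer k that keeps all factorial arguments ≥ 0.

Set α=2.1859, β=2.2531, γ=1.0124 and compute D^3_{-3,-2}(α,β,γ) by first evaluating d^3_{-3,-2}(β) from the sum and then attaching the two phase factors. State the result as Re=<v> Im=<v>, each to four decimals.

Re=-0.0216 Im=0.0242

First d^3_{-3,-2}(β=2.2531), then the phase factors e^{-i(-3)α} and e^{-i(-2)γ}:
Half-angle: c=0.429777, s=0.902935. N=√(1·720·1·120)=293.938769
Admissible k: 1..1 (factorial args all ≥0)
  k=1: (−1)^0·293.9388/(120)·0.4298^5·0.9029^1 = +0.032430
d^3_{-3,-2}(2.2531) = +0.032430
Phases: e^{-i·(-3)·2.1859}=+0.962557+0.271080i, e^{-i·(-2)·1.0124}=-0.438567+0.898698i ⇒ D=-0.021591+0.024198i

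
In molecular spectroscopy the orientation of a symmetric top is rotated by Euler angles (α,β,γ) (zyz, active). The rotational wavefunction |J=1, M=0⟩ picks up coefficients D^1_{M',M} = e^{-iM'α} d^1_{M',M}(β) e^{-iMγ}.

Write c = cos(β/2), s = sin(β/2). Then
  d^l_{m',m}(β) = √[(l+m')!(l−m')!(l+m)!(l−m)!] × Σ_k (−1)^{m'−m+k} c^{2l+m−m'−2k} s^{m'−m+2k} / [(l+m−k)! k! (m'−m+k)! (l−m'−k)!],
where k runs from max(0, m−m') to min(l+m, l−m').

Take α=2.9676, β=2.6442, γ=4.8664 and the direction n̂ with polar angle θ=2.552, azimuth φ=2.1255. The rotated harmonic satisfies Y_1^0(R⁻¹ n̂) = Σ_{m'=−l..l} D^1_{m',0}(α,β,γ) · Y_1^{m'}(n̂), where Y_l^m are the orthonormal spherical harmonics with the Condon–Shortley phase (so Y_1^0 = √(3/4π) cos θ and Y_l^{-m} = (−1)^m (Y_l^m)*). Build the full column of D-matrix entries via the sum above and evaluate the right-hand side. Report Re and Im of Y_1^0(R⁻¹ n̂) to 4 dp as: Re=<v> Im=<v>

Re=0.4432 Im=0.0000

Need the full column D^1_{m',0} for m'=−1..1 at α=2.9676, β=2.6442, γ=4.8664.
cos(β/2)=0.246141, sin(β/2)=0.969234
d^1_{-1,0}: single k=1 term ⇒ +0.337386;  D = -0.332292+0.058407i
d^1_{0,0}: k∈[0..1] ⇒ +0.060585 -0.939415 = -0.878830;  D = -0.878830+0.000000i
d^1_{1,0}: single k=0 term ⇒ -0.337386;  D = +0.332292+0.058407i
Y_1^{m'}(θ=2.552,φ=2.1255) and Σ D·Y over m':
  (-0.3323+0.0584i)·(-0.1012-0.1633i)  (-0.8788+0.0000i)·(-0.4061+0.0000i)  (+0.3323+0.0584i)·(+0.1012-0.1633i)
Y_1^0(R⁻¹ n̂) = +0.443219+0.000000i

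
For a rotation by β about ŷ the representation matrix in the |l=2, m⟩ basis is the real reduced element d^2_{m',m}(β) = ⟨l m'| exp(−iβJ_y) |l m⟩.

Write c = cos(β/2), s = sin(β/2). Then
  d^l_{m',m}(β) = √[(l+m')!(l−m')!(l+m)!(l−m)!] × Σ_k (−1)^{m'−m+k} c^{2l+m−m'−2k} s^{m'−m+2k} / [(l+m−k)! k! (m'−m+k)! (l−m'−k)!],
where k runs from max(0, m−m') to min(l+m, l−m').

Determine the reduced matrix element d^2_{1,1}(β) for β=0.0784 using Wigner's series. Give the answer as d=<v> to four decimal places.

d=0.9923

d^2_{1,1}(β=0.0784) via Wigner's sum:
With c≡cos(β/2)=0.999232 and s≡sin(β/2)=0.039190, N=[6·1·6·1]^{1/2}=6.000000
k∈{0,1} keeps every argument non-negative
  k=0: (−1)^0·6.0000/(6)·0.9992^4·0.0392^0 = +0.996931
  k=1: (−1)^1·6.0000/(2)·0.9992^2·0.0392^2 = -0.004600
d^2_{1,1}(0.0784) = +0.996931 -0.004600 = +0.992330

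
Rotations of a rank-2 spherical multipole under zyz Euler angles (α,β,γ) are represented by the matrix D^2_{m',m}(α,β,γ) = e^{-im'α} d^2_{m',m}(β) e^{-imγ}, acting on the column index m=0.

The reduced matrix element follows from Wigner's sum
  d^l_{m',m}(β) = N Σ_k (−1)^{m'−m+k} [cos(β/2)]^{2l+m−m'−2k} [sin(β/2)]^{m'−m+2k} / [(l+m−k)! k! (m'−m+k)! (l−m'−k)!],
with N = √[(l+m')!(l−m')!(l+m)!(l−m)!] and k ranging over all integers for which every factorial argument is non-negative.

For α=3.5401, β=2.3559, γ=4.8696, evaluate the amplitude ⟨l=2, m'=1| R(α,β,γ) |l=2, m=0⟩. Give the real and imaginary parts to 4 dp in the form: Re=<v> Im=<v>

D^2_{1,0}(3.5401,2.3559,4.8696) = e^{-i·1·3.5401}·d^2_{1,0}(2.3559)·e^{-i·0·4.8696}. Compute d first:
c=cos(2.3559/2)=0.382819, s=sin(2.3559/2)=0.923823; N=√[6·1·2·2]=4.898979
k: max(0,(0)−(1))=0 … min(2+(0),2−(1))=1
  k=0: (−1)^1·4.8990/(2)·0.3828^3·0.9238^1 = -0.126954
  k=1: (−1)^2·4.8990/(2)·0.3828^1·0.9238^3 = +0.739326
d^2_{1,0}(2.3559) = -0.126954 +0.739326 = +0.612372
D = (-0.921641+0.388043i)·(+0.612372)·(+1.000000+0.000000i) = -0.564388+0.237627i

Re=-0.5644 Im=0.2376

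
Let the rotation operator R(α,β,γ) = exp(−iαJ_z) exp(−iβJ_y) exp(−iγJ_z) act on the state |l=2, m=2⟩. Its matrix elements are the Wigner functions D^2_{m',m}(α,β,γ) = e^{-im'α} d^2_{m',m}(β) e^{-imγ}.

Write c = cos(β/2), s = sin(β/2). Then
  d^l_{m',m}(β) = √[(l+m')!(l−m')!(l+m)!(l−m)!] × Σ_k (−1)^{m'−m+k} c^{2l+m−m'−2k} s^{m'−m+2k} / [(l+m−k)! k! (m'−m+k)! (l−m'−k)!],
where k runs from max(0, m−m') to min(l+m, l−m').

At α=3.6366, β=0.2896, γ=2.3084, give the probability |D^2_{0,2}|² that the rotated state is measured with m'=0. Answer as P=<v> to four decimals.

P=0.0025

D^2_{0,2}(3.6366,0.2896,2.3084) = e^{-i·0·3.6366}·d^2_{0,2}(0.2896)·e^{-i·2·2.3084}. Compute d first:
Half-angle: c=0.989535, s=0.144295. N=√(2·2·24·1)=9.797959
The bounds max(0,m−m')=2 and min(l+m,l−m')=2 give 1 term
  k=2: (−1)^0·9.7980/(4)·0.9895^2·0.1443^2 = +0.049939
d^2_{0,2}(0.2896) = +0.049939
|D^2_{0,2}|² = |d^2_{0,2}(β)|² = (+0.049939)² = 0.002494 (the z-rotation phases have unit modulus)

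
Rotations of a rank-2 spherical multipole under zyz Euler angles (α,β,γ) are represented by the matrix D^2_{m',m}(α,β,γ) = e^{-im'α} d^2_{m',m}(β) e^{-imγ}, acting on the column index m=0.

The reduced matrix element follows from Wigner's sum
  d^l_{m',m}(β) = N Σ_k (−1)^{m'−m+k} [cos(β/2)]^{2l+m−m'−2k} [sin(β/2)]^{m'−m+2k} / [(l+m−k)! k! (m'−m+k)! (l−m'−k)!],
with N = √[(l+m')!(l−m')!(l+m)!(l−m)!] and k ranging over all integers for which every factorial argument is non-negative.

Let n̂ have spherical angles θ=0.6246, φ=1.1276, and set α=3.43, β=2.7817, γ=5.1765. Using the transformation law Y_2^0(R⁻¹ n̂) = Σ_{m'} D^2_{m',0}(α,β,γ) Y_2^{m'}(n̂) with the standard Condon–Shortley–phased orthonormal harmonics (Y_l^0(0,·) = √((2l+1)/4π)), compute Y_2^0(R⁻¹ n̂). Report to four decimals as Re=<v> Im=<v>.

Need the full column D^2_{m',0} for m'=−2..2 at α=3.43, β=2.7817, γ=5.1765.
cos(β/2)=0.178977, sin(β/2)=0.983853
d^2_{-2,0}: single k=2 term ⇒ +0.075950;  D = +0.063662+0.041420i
d^2_{-1,0}: k∈[1..2] ⇒ +0.013816 -0.417507 = -0.403690;  D = +0.387017+0.114820i
d^2_{0,0}: k∈[0..2] ⇒ +0.001026 -0.124026 +0.936961 = +0.813960;  D = +0.813960+0.000000i
d^2_{1,0}: k∈[0..1] ⇒ -0.013816 +0.417507 = +0.403690;  D = -0.387017+0.114820i
d^2_{2,0}: single k=0 term ⇒ +0.075950;  D = +0.063662-0.041420i
Y_2^{m'}(θ=0.6246,φ=1.1276) and Σ D·Y over m':
  (+0.0637+0.0414i)·(-0.0835-0.1023i)  (+0.3870+0.1148i)·(+0.1572-0.3311i)  (+0.8140+0.0000i)·(+0.3072+0.0000i)  (-0.3870+0.1148i)·(-0.1572-0.3311i)  (+0.0637-0.0414i)·(-0.0835+0.1023i)
Y_2^0(R⁻¹ n̂) = +0.445586-0.000000i

Re=0.4456 Im=0.0000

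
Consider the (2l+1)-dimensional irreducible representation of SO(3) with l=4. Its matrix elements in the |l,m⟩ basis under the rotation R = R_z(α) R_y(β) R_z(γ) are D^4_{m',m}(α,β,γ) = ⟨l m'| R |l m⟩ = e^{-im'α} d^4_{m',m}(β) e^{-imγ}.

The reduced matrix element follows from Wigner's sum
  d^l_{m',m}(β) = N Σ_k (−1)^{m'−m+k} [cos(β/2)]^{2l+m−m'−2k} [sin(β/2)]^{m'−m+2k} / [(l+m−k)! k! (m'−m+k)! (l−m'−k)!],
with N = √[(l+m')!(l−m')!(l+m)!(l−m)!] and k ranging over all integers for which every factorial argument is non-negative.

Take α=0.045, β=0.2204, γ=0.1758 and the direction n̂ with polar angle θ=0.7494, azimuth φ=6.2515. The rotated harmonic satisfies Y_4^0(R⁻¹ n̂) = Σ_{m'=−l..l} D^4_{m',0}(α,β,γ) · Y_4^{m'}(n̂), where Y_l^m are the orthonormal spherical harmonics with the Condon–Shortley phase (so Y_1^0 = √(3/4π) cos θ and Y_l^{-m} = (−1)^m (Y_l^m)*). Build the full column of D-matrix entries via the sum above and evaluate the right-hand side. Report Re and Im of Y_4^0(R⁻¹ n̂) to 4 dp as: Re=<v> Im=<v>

Need the full column D^4_{m',0} for m'=−4..4 at α=0.045, β=0.2204, γ=0.1758.
cos(β/2)=0.993934, sin(β/2)=0.109977
d^4_{-4,0}: single k=4 term ⇒ +0.001195;  D = +0.001175+0.000214i
d^4_{-3,0}: k∈[3..4] ⇒ +0.015267 -0.000187 = +0.015080;  D = +0.014943+0.002030i
d^4_{-2,0}: k∈[2..4] ⇒ +0.110630 -0.003612 +0.000017 = +0.107034;  D = +0.106601+0.009620i
d^4_{-1,0}: k∈[1..4] ⇒ +0.471325 -0.034623 +0.000424 -0.000001 = +0.437125;  D = +0.436683+0.019664i
d^4_{0,0}: k∈[0..4] ⇒ +0.952491 -0.186582 +0.005140 -0.000028 +0.000000 = +0.771021;  D = +0.771021+0.000000i
d^4_{1,0}: k∈[0..3] ⇒ -0.471325 +0.034623 -0.000424 +0.000001 = -0.437125;  D = -0.436683+0.019664i
d^4_{2,0}: k∈[0..2] ⇒ +0.110630 -0.003612 +0.000017 = +0.107034;  D = +0.106601-0.009620i
d^4_{3,0}: k∈[0..1] ⇒ -0.015267 +0.000187 = -0.015080;  D = -0.014943+0.002030i
d^4_{4,0}: single k=0 term ⇒ +0.001195;  D = +0.001175-0.000214i
Y_4^{m'}(θ=0.7494,φ=6.2515) and Σ D·Y over m':
  (+0.0012+0.0002i)·(+0.0945+0.0120i)  (+0.0149+0.0020i)·(+0.2883+0.0275i)  (+0.1066+0.0096i)·(+0.4263+0.0271i)  (+0.4367+0.0197i)·(+0.1773+0.0056i)  (+0.7710+0.0000i)·(-0.3200+0.0000i)  (-0.4367+0.0197i)·(-0.1773+0.0056i)  (+0.1066-0.0096i)·(+0.4263-0.0271i)  (-0.0149+0.0020i)·(-0.2883+0.0275i)  (+0.0012-0.0002i)·(+0.0945-0.0120i)
Y_4^0(R⁻¹ n̂) = +0.006978+0.000000i

Re=0.0070 Im=0.0000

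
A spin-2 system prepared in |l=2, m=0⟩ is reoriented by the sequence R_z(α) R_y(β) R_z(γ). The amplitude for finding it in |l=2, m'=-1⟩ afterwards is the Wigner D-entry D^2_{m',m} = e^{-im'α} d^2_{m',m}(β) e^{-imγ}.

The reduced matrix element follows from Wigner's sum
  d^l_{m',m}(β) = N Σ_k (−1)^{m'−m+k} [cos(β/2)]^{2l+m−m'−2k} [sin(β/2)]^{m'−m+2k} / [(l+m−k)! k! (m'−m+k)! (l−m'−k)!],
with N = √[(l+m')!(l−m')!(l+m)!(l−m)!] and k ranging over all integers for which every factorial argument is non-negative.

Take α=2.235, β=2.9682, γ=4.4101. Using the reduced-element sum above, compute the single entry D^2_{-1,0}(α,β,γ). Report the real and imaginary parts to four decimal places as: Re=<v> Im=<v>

Re=0.1283 Im=-0.1639

Split into d^2_{-1,0}(β=2.9682) × two z-phases.
Half-angle: c=0.086588, s=0.996244. N=√(1·6·2·2)=4.898979
k: max(0,(0)−(-1))=1 … min(2+(0),2−(-1))=2
  k=1: (−1)^0·4.8990/(2)·0.0866^3·0.9962^1 = +0.001584
  k=2: (−1)^1·4.8990/(2)·0.0866^1·0.9962^3 = -0.209715
d^2_{-1,0}(2.9682) = +0.001584 -0.209715 = -0.208131
Attach z-rotation phases: D = e^{-i(-1)(2.235)}·(-0.208131)·e^{-i(0)(4.4101)} = +0.128299-0.163884i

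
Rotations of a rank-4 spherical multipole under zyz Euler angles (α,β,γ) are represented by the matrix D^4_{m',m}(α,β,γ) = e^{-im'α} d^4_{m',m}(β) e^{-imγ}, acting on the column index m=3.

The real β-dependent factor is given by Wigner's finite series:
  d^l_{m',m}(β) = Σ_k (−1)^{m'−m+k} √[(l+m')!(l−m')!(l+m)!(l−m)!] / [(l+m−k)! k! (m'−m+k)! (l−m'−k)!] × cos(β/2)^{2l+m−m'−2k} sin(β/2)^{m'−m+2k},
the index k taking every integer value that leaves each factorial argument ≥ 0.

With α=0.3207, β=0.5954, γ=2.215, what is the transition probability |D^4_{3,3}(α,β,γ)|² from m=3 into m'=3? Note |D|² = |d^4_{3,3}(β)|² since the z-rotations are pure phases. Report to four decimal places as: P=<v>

P=0.0566

First d^4_{3,3}(β=0.5954), then the phase factors e^{-i(3)α} and e^{-i(3)γ}:
Half-angle: c=0.956014, s=0.293322. N=√(5040·1·5040·1)=5040.000000
Admissible k: 0..1 (factorial args all ≥0)
  k=0: (−1)^0·5040.0000/(5040)·0.9560^8·0.2933^0 = +0.697771
  k=1: (−1)^1·5040.0000/(720)·0.9560^6·0.2933^2 = -0.459804
d^4_{3,3}(0.5954) = +0.697771 -0.459804 = +0.237967
|D^4_{3,3}|² = |d^4_{3,3}(β)|² = (+0.237967)² = 0.056628 (the z-rotation phases have unit modulus)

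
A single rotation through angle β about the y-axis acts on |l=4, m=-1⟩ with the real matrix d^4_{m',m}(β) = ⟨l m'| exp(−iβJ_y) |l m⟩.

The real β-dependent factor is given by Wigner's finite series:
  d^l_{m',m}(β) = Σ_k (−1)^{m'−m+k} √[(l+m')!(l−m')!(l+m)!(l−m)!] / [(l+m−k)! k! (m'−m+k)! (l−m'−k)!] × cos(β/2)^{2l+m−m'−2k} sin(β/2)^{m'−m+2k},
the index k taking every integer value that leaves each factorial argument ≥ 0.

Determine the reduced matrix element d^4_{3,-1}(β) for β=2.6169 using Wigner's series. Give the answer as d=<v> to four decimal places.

d=-0.3812

d^4_{3,-1}(β=2.6169) via Wigner's sum:
With c≡cos(β/2)=0.259347 and s≡sin(β/2)=0.965784, N=[5040·1·6·120]^{1/2}=1904.940944
Admissible k: 0..1 (factorial args all ≥0)
  k=0: (−1)^4·1904.9409/(144)·0.2593^4·0.9658^4 = +0.052067
  k=1: (−1)^5·1904.9409/(240)·0.2593^2·0.9658^6 = -0.433226
d^4_{3,-1}(2.6169) = +0.052067 -0.433226 = -0.381158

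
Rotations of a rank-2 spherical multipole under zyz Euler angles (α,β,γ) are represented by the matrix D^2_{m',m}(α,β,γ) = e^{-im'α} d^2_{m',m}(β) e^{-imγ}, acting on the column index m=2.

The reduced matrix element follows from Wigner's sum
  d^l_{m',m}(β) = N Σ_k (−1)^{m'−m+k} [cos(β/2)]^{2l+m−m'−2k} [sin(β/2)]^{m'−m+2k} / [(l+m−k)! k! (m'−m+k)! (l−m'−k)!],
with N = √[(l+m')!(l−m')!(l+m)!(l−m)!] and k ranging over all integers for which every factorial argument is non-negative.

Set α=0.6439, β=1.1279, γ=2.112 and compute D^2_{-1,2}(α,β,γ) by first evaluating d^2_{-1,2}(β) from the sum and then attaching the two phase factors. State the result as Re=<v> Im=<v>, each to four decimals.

Split into d^2_{-1,2}(β=1.1279) × two z-phases.
Half-angle: c=0.845150, s=0.534529. N=√(1·6·24·1)=12.000000
k∈{3} keeps every argument non-negative
  k=3: (−1)^0·12.0000/(6)·0.8452^1·0.5345^3 = +0.258153
d^2_{-1,2}(1.1279) = +0.258153
Phases: e^{-i·(-1)·0.6439}=+0.799761+0.600319i, e^{-i·(2)·2.112}=-0.469204+0.883090i ⇒ D=-0.233728+0.109609i

Re=-0.2337 Im=0.1096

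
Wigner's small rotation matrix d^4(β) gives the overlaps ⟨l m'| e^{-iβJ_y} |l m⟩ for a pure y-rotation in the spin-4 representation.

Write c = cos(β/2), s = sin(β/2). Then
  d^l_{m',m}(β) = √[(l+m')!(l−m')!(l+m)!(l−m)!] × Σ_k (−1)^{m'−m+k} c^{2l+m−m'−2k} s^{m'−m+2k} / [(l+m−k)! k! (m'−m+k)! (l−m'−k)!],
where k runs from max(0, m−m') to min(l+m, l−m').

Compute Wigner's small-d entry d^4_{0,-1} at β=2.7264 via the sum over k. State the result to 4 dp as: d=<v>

d^4_{0,-1}(β=2.7264) via Wigner's sum:
c=cos(2.7264/2)=0.206108, s=sin(2.7264/2)=0.978529; N=√[24·24·6·120]=643.987578
k∈{0,1,2,3} keeps every argument non-negative
  k=0: (−1)^1·643.9876/(144)·0.2061^7·0.9785^1 = -0.000069
  k=1: (−1)^2·643.9876/(24)·0.2061^5·0.9785^3 = +0.009351
  k=2: (−1)^3·643.9876/(24)·0.2061^3·0.9785^5 = -0.210777
  k=3: (−1)^4·643.9876/(144)·0.2061^1·0.9785^7 = +0.791821
d^4_{0,-1}(2.7264) = -0.000069 +0.009351 -0.210777 +0.791821 = +0.590327

d=0.5903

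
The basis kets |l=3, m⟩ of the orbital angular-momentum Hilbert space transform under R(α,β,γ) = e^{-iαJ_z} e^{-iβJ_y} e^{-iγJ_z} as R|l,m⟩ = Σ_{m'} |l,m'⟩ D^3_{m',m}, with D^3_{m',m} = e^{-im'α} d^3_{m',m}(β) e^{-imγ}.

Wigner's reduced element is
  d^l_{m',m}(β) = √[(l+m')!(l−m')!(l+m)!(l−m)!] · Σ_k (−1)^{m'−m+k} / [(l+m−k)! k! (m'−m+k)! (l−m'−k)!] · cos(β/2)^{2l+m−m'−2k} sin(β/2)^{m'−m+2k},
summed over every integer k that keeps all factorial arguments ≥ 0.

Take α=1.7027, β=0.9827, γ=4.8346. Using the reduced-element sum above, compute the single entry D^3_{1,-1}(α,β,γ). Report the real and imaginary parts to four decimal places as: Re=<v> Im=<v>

Re=-0.5100 Im=0.0049

First d^3_{1,-1}(β=0.9827), then the phase factors e^{-i(1)α} and e^{-i(-1)γ}:
Half-angle: c=0.881697, s=0.471817. N=√(24·2·2·24)=48.000000
Admissible k: 0..2 (factorial args all ≥0)
  k=0: (−1)^2·48.0000/(8)·0.8817^4·0.4718^2 = +0.807188
  k=1: (−1)^3·48.0000/(6)·0.8817^2·0.4718^4 = -0.308192
  k=2: (−1)^4·48.0000/(48)·0.8817^0·0.4718^6 = +0.011032
d^3_{1,-1}(0.9827) = +0.807188 -0.308192 +0.011032 = +0.510027
Phases: e^{-i·(1)·1.7027}=-0.131522-0.991313i, e^{-i·(-1)·4.8346}=+0.121907-0.992542i ⇒ D=-0.510003+0.004943i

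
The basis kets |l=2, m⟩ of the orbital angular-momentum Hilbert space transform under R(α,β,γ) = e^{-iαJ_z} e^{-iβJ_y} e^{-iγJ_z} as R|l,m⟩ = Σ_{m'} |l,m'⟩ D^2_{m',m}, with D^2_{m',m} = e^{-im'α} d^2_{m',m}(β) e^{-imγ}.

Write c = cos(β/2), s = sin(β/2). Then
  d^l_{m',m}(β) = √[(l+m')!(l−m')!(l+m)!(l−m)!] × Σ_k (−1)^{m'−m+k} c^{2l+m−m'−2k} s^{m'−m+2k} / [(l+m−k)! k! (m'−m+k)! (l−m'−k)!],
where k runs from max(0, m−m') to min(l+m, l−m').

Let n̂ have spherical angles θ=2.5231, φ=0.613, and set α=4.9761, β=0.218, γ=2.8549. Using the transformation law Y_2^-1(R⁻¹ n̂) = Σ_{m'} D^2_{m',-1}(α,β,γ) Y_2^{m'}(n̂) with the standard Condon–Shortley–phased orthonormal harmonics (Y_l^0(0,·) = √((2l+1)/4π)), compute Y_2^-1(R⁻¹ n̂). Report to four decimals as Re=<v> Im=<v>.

Need the full column D^2_{m',-1} for m'=−2..2 at α=4.9761, β=0.218, γ=2.8549.
cos(β/2)=0.994065, sin(β/2)=0.108784
d^2_{-2,-1}: single k=1 term ⇒ +0.213718;  D = +0.207555+0.050953i
d^2_{-1,-1}: k∈[0..1] ⇒ +0.976472 -0.035082 = +0.941390;  D = +0.021633+0.941141i
d^2_{0,-1}: k∈[0..1] ⇒ -0.261750 +0.003135 = -0.258615;  D = +0.248060-0.073132i
d^2_{1,-1}: k∈[0..1] ⇒ +0.035082 -0.000140 = +0.034942;  D = -0.018276-0.029781i
d^2_{2,-1}: single k=0 term ⇒ -0.002559;  D = -0.001757+0.001861i
Y_2^{m'}(θ=2.5231,φ=0.613) and Σ D·Y over m':
  (+0.2076+0.0510i)·(+0.0439-0.1222i)  (+0.0216+0.9411i)·(-0.2985+0.2100i)  (+0.2481-0.0731i)·(+0.3127+0.0000i)  (-0.0183-0.0298i)·(+0.2985+0.2100i)  (-0.0018+0.0019i)·(+0.0439+0.1222i)
Y_2^-1(R⁻¹ n̂) = -0.110666-0.335250i

Re=-0.1107 Im=-0.3353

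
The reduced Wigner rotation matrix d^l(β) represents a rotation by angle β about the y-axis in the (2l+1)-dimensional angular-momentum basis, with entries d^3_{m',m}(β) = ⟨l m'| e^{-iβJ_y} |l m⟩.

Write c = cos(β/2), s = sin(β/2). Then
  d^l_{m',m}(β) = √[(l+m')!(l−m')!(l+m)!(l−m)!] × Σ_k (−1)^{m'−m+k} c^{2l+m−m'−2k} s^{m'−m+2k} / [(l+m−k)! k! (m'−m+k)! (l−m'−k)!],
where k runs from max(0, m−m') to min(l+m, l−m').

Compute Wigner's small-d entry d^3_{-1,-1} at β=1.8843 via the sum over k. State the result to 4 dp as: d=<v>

d^3_{-1,-1}(β=1.8843) via Wigner's sum:
c=cos(1.8843/2)=0.588050, s=sin(1.8843/2)=0.808824; N=√[2·24·2·24]=48.000000
The bounds max(0,m−m')=0 and min(l+m,l−m')=2 give 3 terms
  k=0: (−1)^0·48.0000/(48)·0.5881^6·0.8088^0 = +0.041351
  k=1: (−1)^1·48.0000/(6)·0.5881^4·0.8088^2 = -0.625830
  k=2: (−1)^2·48.0000/(8)·0.5881^2·0.8088^4 = +0.887968
d^3_{-1,-1}(1.8843) = +0.041351 -0.625830 +0.887968 = +0.303488

d=0.3035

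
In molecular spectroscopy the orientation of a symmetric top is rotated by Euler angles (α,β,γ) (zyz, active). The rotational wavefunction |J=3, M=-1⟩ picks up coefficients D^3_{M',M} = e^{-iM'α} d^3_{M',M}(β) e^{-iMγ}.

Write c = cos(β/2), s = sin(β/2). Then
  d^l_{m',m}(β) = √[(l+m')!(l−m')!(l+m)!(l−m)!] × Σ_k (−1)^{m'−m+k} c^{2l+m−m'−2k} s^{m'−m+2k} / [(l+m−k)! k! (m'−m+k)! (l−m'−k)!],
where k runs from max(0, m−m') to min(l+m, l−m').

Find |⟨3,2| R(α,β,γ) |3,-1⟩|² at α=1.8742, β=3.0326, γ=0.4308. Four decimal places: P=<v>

P=0.0289

D^3_{2,-1}(1.8742,3.0326,0.4308) = e^{-i·2·1.8742}·d^3_{2,-1}(3.0326)·e^{-i·-1·0.4308}. Compute d first:
c=cos(3.0326/2)=0.054469, s=sin(3.0326/2)=0.998515; N=√[120·1·2·24]=75.894664
The bounds max(0,m−m')=0 and min(l+m,l−m')=1 give 2 terms
  k=0: (−1)^3·75.8947/(12)·0.0545^3·0.9985^3 = -0.001018
  k=1: (−1)^4·75.8947/(24)·0.0545^1·0.9985^5 = +0.170972
d^3_{2,-1}(3.0326) = -0.001018 +0.170972 = +0.169955
|D^3_{2,-1}|² = |d^3_{2,-1}(β)|² = (+0.169955)² = 0.028885 (the z-rotation phases have unit modulus)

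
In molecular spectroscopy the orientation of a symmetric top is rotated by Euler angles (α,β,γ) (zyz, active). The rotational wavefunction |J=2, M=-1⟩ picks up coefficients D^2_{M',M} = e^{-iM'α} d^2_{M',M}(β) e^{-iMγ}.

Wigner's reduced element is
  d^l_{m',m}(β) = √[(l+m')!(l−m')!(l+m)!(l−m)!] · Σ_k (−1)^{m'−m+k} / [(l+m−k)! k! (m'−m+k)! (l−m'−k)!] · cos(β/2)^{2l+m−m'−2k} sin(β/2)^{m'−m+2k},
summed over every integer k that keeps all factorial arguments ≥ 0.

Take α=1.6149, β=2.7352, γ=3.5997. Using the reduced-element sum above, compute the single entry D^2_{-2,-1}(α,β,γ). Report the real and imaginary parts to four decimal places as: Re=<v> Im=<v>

Re=0.0138 Im=0.0084

Split into d^2_{-2,-1}(β=2.7352) × two z-phases.
With c≡cos(β/2)=0.201801 and s≡sin(β/2)=0.979427, N=[1·24·1·6]^{1/2}=12.000000
k∈{1} keeps every argument non-negative
  k=1: (−1)^0·12.0000/(6)·0.2018^3·0.9794^1 = +0.016098
d^2_{-2,-1}(2.7352) = +0.016098
Phases: e^{-i·(-2)·1.6149}=-0.996112-0.088093i, e^{-i·(-1)·3.5997}=-0.896891-0.442251i ⇒ D=+0.013755+0.008364i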